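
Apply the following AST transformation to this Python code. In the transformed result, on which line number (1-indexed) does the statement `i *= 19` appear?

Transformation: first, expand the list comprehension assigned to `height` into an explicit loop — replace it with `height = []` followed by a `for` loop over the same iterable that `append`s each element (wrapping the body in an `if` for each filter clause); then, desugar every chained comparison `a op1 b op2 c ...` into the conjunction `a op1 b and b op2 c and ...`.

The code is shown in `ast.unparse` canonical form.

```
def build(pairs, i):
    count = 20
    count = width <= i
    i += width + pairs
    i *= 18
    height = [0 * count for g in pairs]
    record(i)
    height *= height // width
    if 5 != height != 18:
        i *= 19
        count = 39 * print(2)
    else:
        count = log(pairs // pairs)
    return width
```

12

Transformed code:
def build(pairs, i):
    count = 20
    count = width <= i
    i += width + pairs
    i *= 18
    height = []
    for g in pairs:
        height.append(0 * count)
    record(i)
    height *= height // width
    if 5 != height and height != 18:
        i *= 19
        count = 39 * print(2)
    else:
        count = log(pairs // pairs)
    return width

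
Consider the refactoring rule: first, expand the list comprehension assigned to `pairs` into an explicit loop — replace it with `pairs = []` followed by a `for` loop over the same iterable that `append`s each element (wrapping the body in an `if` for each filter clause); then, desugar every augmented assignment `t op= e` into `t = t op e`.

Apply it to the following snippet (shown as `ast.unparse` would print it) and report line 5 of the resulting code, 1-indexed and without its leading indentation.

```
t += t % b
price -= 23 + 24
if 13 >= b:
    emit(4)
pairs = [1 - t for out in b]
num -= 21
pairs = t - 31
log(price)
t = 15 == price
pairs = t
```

Transformed code:
t = t + t % b
price = price - (23 + 24)
if 13 >= b:
    emit(4)
pairs = []
for out in b:
    pairs.append(1 - t)
num = num - 21
pairs = t - 31
log(price)
t = 15 == price
pairs = t

pairs = []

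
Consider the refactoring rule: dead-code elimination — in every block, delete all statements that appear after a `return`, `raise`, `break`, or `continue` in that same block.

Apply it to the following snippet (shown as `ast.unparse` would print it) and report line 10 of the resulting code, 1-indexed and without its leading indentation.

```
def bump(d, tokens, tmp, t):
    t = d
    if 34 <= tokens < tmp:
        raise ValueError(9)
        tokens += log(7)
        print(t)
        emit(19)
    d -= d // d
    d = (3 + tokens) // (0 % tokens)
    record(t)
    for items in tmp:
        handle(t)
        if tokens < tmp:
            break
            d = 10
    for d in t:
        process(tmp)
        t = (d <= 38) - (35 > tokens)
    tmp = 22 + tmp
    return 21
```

if tokens < tmp:

Transformed code:
def bump(d, tokens, tmp, t):
    t = d
    if 34 <= tokens < tmp:
        raise ValueError(9)
    d -= d // d
    d = (3 + tokens) // (0 % tokens)
    record(t)
    for items in tmp:
        handle(t)
        if tokens < tmp:
            break
    for d in t:
        process(tmp)
        t = (d <= 38) - (35 > tokens)
    tmp = 22 + tmp
    return 21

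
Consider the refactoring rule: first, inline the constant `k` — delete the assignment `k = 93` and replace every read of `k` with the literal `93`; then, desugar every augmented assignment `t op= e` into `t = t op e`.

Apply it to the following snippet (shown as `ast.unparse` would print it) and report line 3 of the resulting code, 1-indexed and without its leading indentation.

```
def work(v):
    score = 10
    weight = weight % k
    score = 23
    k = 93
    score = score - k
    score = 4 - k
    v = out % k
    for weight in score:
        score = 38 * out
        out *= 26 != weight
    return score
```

Transformed code:
def work(v):
    score = 10
    weight = weight % 93
    score = 23
    score = score - 93
    score = 4 - 93
    v = out % 93
    for weight in score:
        score = 38 * out
        out = out * (26 != weight)
    return score

weight = weight % 93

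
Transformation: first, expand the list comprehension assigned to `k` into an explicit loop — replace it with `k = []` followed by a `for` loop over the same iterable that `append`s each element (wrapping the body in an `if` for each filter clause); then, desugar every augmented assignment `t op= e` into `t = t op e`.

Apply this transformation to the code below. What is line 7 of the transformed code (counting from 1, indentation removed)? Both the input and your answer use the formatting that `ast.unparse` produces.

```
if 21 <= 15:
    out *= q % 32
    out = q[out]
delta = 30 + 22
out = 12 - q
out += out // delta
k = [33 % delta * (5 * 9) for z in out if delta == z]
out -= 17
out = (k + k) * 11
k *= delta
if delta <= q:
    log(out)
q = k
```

Transformed code:
if 21 <= 15:
    out = out * (q % 32)
    out = q[out]
delta = 30 + 22
out = 12 - q
out = out + out // delta
k = []
for z in out:
    if delta == z:
        k.append(33 % delta * (5 * 9))
out = out - 17
out = (k + k) * 11
k = k * delta
if delta <= q:
    log(out)
q = k

k = []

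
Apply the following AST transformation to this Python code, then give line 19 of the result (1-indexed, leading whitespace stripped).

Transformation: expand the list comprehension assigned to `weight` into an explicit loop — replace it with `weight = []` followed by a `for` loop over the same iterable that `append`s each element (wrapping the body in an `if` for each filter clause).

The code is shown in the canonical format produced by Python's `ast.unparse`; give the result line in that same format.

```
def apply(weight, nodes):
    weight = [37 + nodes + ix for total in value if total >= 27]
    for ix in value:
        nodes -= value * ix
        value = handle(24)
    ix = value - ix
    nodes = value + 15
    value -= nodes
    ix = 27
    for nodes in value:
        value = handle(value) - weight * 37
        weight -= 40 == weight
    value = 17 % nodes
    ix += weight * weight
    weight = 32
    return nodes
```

return nodes

Transformed code:
def apply(weight, nodes):
    weight = []
    for total in value:
        if total >= 27:
            weight.append(37 + nodes + ix)
    for ix in value:
        nodes -= value * ix
        value = handle(24)
    ix = value - ix
    nodes = value + 15
    value -= nodes
    ix = 27
    for nodes in value:
        value = handle(value) - weight * 37
        weight -= 40 == weight
    value = 17 % nodes
    ix += weight * weight
    weight = 32
    return nodes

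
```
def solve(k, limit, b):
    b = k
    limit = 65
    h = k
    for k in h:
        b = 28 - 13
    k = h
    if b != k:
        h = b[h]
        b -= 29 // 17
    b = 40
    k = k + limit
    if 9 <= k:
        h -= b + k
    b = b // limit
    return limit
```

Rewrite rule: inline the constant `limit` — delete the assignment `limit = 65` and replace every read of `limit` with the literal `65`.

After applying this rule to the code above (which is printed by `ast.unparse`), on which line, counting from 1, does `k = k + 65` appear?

Transformed code:
def solve(k, limit, b):
    b = k
    h = k
    for k in h:
        b = 28 - 13
    k = h
    if b != k:
        h = b[h]
        b -= 29 // 17
    b = 40
    k = k + 65
    if 9 <= k:
        h -= b + k
    b = b // 65
    return 65

11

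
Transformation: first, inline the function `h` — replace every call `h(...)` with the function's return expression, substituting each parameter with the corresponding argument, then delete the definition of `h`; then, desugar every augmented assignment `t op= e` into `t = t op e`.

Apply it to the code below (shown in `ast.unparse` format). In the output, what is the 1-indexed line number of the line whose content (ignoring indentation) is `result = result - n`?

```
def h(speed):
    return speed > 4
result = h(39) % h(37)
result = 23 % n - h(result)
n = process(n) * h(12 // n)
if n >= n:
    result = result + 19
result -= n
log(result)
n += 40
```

6

Transformed code:
result = (39 > 4) % (37 > 4)
result = 23 % n - (result > 4)
n = process(n) * (12 // n > 4)
if n >= n:
    result = result + 19
result = result - n
log(result)
n = n + 40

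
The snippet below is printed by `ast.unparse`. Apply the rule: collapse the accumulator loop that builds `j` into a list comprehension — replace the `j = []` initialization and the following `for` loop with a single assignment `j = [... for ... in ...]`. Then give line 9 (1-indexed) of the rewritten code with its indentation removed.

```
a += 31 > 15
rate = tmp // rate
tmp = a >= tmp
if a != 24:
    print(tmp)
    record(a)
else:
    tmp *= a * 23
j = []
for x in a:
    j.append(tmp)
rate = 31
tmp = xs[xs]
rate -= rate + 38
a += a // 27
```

j = [tmp for x in a]

Transformed code:
a += 31 > 15
rate = tmp // rate
tmp = a >= tmp
if a != 24:
    print(tmp)
    record(a)
else:
    tmp *= a * 23
j = [tmp for x in a]
rate = 31
tmp = xs[xs]
rate -= rate + 38
a += a // 27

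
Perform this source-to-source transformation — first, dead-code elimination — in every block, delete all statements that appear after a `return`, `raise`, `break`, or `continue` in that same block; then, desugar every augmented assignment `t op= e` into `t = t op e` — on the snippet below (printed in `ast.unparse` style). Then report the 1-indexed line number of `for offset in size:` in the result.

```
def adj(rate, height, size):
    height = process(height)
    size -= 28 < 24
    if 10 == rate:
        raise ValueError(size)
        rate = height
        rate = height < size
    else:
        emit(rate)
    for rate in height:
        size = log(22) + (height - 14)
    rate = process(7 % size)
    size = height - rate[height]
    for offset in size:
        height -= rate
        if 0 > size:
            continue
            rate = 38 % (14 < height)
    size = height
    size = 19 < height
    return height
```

Transformed code:
def adj(rate, height, size):
    height = process(height)
    size = size - (28 < 24)
    if 10 == rate:
        raise ValueError(size)
    else:
        emit(rate)
    for rate in height:
        size = log(22) + (height - 14)
    rate = process(7 % size)
    size = height - rate[height]
    for offset in size:
        height = height - rate
        if 0 > size:
            continue
    size = height
    size = 19 < height
    return height

12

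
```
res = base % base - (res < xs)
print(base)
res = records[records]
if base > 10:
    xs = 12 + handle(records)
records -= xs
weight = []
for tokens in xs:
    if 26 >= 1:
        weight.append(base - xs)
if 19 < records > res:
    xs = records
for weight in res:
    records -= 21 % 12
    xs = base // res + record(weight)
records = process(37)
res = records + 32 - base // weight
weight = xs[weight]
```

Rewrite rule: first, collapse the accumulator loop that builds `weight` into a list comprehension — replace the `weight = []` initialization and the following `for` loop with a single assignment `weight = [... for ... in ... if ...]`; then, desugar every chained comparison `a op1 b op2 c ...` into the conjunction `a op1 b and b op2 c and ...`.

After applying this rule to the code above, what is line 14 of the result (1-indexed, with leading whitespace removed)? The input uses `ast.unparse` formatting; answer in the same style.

Transformed code:
res = base % base - (res < xs)
print(base)
res = records[records]
if base > 10:
    xs = 12 + handle(records)
records -= xs
weight = [base - xs for tokens in xs if 26 >= 1]
if 19 < records and records > res:
    xs = records
for weight in res:
    records -= 21 % 12
    xs = base // res + record(weight)
records = process(37)
res = records + 32 - base // weight
weight = xs[weight]

res = records + 32 - base // weight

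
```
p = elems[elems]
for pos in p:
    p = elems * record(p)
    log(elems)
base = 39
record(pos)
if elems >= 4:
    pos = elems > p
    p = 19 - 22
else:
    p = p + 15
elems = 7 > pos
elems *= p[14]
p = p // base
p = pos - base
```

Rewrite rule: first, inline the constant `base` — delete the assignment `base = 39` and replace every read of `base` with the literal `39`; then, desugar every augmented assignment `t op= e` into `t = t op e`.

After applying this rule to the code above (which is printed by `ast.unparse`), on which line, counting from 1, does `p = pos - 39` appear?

14

Transformed code:
p = elems[elems]
for pos in p:
    p = elems * record(p)
    log(elems)
record(pos)
if elems >= 4:
    pos = elems > p
    p = 19 - 22
else:
    p = p + 15
elems = 7 > pos
elems = elems * p[14]
p = p // 39
p = pos - 39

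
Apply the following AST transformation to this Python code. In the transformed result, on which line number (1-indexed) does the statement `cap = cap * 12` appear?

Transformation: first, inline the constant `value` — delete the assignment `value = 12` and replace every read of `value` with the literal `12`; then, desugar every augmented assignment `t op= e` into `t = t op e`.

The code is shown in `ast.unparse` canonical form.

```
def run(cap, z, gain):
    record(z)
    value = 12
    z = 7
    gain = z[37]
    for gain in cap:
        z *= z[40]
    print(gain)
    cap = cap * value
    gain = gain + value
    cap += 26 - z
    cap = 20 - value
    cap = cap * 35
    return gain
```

Transformed code:
def run(cap, z, gain):
    record(z)
    z = 7
    gain = z[37]
    for gain in cap:
        z = z * z[40]
    print(gain)
    cap = cap * 12
    gain = gain + 12
    cap = cap + (26 - z)
    cap = 20 - 12
    cap = cap * 35
    return gain

8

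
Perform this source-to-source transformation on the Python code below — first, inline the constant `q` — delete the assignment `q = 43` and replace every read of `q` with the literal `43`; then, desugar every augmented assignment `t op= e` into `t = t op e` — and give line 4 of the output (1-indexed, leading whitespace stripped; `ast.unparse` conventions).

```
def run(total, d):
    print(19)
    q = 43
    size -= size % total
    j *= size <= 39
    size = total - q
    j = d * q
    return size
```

Transformed code:
def run(total, d):
    print(19)
    size = size - size % total
    j = j * (size <= 39)
    size = total - 43
    j = d * 43
    return size

j = j * (size <= 39)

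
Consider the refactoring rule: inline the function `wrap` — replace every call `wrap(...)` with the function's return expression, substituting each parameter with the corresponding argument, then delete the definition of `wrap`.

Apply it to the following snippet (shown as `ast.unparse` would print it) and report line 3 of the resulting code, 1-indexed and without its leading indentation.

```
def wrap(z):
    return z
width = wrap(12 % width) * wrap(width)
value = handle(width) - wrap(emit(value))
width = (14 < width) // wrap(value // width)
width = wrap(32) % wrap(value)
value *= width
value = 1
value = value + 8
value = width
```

width = (14 < width) // (value // width)

Transformed code:
width = 12 % width * width
value = handle(width) - emit(value)
width = (14 < width) // (value // width)
width = 32 % value
value *= width
value = 1
value = value + 8
value = width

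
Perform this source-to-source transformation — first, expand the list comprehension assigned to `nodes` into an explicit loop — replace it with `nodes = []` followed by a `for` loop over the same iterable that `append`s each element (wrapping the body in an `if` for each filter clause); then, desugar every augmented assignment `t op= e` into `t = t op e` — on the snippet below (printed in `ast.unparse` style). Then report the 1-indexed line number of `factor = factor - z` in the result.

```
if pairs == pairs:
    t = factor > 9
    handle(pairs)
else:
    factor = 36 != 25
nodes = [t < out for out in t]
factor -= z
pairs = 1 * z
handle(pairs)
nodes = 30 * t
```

9

Transformed code:
if pairs == pairs:
    t = factor > 9
    handle(pairs)
else:
    factor = 36 != 25
nodes = []
for out in t:
    nodes.append(t < out)
factor = factor - z
pairs = 1 * z
handle(pairs)
nodes = 30 * t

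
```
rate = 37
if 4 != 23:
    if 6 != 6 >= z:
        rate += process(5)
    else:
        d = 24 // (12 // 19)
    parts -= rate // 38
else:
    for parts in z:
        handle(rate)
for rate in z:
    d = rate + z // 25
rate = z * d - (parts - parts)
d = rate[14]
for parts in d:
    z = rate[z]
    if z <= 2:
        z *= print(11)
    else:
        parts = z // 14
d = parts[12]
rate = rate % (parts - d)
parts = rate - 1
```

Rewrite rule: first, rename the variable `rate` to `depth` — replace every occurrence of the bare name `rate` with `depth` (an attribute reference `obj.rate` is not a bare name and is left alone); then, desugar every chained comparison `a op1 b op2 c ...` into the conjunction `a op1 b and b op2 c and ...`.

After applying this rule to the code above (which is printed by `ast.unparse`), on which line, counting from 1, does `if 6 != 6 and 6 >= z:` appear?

3

Transformed code:
depth = 37
if 4 != 23:
    if 6 != 6 and 6 >= z:
        depth += process(5)
    else:
        d = 24 // (12 // 19)
    parts -= depth // 38
else:
    for parts in z:
        handle(depth)
for depth in z:
    d = depth + z // 25
depth = z * d - (parts - parts)
d = depth[14]
for parts in d:
    z = depth[z]
    if z <= 2:
        z *= print(11)
    else:
        parts = z // 14
d = parts[12]
depth = depth % (parts - d)
parts = depth - 1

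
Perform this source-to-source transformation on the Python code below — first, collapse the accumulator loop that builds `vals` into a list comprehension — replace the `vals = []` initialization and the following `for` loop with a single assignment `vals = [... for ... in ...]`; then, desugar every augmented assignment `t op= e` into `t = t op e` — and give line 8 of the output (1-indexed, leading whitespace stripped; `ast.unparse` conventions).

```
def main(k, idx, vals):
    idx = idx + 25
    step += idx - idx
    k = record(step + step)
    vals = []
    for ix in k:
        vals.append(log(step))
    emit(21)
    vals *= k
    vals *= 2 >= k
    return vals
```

vals = vals * (2 >= k)

Transformed code:
def main(k, idx, vals):
    idx = idx + 25
    step = step + (idx - idx)
    k = record(step + step)
    vals = [log(step) for ix in k]
    emit(21)
    vals = vals * k
    vals = vals * (2 >= k)
    return vals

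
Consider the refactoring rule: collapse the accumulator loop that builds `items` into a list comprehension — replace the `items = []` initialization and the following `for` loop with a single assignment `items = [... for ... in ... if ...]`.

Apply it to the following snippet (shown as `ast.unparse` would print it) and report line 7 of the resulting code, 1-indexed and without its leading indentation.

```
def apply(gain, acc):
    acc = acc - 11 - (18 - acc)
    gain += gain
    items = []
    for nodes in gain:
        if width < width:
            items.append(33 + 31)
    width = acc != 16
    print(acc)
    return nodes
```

return nodes

Transformed code:
def apply(gain, acc):
    acc = acc - 11 - (18 - acc)
    gain += gain
    items = [33 + 31 for nodes in gain if width < width]
    width = acc != 16
    print(acc)
    return nodes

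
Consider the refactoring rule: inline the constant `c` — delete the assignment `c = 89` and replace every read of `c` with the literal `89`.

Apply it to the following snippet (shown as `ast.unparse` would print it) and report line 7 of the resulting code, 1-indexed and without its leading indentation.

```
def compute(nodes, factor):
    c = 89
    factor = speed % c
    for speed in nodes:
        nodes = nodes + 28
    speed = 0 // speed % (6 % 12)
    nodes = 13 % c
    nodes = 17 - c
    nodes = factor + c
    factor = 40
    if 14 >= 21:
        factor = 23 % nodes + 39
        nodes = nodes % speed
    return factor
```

nodes = 17 - 89

Transformed code:
def compute(nodes, factor):
    factor = speed % 89
    for speed in nodes:
        nodes = nodes + 28
    speed = 0 // speed % (6 % 12)
    nodes = 13 % 89
    nodes = 17 - 89
    nodes = factor + 89
    factor = 40
    if 14 >= 21:
        factor = 23 % nodes + 39
        nodes = nodes % speed
    return factor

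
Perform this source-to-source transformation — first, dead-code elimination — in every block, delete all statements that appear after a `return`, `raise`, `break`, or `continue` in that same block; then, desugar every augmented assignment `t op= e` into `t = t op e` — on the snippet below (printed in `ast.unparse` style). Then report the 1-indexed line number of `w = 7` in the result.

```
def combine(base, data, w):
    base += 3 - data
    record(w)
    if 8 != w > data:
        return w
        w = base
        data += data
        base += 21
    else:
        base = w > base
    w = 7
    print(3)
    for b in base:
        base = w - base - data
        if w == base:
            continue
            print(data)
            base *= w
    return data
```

Transformed code:
def combine(base, data, w):
    base = base + (3 - data)
    record(w)
    if 8 != w > data:
        return w
    else:
        base = w > base
    w = 7
    print(3)
    for b in base:
        base = w - base - data
        if w == base:
            continue
    return data

8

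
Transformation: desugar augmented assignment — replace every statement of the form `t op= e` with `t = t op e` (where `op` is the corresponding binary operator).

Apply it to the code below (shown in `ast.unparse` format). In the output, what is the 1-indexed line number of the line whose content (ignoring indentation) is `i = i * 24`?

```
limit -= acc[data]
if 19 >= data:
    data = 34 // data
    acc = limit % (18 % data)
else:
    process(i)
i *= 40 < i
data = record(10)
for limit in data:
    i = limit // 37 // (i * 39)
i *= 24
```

Transformed code:
limit = limit - acc[data]
if 19 >= data:
    data = 34 // data
    acc = limit % (18 % data)
else:
    process(i)
i = i * (40 < i)
data = record(10)
for limit in data:
    i = limit // 37 // (i * 39)
i = i * 24

11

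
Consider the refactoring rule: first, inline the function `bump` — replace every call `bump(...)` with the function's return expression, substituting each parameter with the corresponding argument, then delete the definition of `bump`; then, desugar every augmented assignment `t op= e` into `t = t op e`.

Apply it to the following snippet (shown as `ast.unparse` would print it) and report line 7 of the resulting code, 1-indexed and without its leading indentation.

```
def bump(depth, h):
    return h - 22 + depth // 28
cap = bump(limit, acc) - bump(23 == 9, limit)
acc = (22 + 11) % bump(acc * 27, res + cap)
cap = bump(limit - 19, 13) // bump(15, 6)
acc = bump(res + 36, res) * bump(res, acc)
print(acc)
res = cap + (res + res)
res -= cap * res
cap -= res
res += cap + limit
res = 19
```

Transformed code:
cap = acc - 22 + limit // 28 - (limit - 22 + (23 == 9) // 28)
acc = (22 + 11) % (res + cap - 22 + acc * 27 // 28)
cap = (13 - 22 + (limit - 19) // 28) // (6 - 22 + 15 // 28)
acc = (res - 22 + (res + 36) // 28) * (acc - 22 + res // 28)
print(acc)
res = cap + (res + res)
res = res - cap * res
cap = cap - res
res = res + (cap + limit)
res = 19

res = res - cap * res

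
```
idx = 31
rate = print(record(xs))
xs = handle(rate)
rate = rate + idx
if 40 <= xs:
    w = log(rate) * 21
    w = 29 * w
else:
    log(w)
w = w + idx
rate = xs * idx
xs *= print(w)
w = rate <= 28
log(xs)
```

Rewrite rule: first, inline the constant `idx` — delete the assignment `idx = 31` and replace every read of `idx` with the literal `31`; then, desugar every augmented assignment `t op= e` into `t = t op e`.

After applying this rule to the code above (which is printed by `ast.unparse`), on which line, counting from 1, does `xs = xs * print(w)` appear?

Transformed code:
rate = print(record(xs))
xs = handle(rate)
rate = rate + 31
if 40 <= xs:
    w = log(rate) * 21
    w = 29 * w
else:
    log(w)
w = w + 31
rate = xs * 31
xs = xs * print(w)
w = rate <= 28
log(xs)

11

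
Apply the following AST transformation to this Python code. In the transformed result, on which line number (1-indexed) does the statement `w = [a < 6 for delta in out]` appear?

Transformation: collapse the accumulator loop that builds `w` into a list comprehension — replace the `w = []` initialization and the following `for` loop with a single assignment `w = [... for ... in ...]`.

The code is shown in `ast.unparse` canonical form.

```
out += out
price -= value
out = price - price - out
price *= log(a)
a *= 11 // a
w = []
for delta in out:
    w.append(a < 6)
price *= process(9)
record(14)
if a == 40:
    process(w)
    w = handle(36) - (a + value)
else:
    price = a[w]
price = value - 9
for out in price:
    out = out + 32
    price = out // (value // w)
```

6

Transformed code:
out += out
price -= value
out = price - price - out
price *= log(a)
a *= 11 // a
w = [a < 6 for delta in out]
price *= process(9)
record(14)
if a == 40:
    process(w)
    w = handle(36) - (a + value)
else:
    price = a[w]
price = value - 9
for out in price:
    out = out + 32
    price = out // (value // w)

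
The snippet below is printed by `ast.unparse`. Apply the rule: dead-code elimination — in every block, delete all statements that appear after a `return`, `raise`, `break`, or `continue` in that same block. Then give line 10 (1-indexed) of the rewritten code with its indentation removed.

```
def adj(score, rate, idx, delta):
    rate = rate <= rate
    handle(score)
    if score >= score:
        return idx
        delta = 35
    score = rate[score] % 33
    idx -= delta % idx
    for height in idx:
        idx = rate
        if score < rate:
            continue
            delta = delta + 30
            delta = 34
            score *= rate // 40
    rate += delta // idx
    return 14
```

Transformed code:
def adj(score, rate, idx, delta):
    rate = rate <= rate
    handle(score)
    if score >= score:
        return idx
    score = rate[score] % 33
    idx -= delta % idx
    for height in idx:
        idx = rate
        if score < rate:
            continue
    rate += delta // idx
    return 14

if score < rate:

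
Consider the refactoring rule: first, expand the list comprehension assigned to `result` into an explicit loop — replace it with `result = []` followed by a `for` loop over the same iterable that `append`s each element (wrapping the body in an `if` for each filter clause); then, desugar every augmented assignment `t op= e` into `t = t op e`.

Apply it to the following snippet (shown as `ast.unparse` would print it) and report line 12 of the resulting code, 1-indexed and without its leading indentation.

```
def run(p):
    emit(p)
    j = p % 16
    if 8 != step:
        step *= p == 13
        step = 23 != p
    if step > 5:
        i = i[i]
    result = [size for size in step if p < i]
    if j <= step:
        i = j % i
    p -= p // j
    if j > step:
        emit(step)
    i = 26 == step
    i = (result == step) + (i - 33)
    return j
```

result.append(size)

Transformed code:
def run(p):
    emit(p)
    j = p % 16
    if 8 != step:
        step = step * (p == 13)
        step = 23 != p
    if step > 5:
        i = i[i]
    result = []
    for size in step:
        if p < i:
            result.append(size)
    if j <= step:
        i = j % i
    p = p - p // j
    if j > step:
        emit(step)
    i = 26 == step
    i = (result == step) + (i - 33)
    return j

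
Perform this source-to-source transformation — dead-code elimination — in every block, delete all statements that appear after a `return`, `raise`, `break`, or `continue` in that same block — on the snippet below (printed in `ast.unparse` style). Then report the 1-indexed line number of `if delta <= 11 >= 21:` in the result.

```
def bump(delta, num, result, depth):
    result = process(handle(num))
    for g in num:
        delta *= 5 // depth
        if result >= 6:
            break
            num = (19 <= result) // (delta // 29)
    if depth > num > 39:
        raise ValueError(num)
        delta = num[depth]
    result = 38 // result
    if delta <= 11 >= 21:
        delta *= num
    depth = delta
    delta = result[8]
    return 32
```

Transformed code:
def bump(delta, num, result, depth):
    result = process(handle(num))
    for g in num:
        delta *= 5 // depth
        if result >= 6:
            break
    if depth > num > 39:
        raise ValueError(num)
    result = 38 // result
    if delta <= 11 >= 21:
        delta *= num
    depth = delta
    delta = result[8]
    return 32

10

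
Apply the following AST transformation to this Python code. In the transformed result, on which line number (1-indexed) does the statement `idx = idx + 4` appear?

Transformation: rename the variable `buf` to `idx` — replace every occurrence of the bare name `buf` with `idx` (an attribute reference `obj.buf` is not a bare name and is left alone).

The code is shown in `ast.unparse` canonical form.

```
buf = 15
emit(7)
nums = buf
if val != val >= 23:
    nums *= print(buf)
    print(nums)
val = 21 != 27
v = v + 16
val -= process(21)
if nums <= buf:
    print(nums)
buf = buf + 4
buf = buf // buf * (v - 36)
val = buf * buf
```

12

Transformed code:
idx = 15
emit(7)
nums = idx
if val != val >= 23:
    nums *= print(idx)
    print(nums)
val = 21 != 27
v = v + 16
val -= process(21)
if nums <= idx:
    print(nums)
idx = idx + 4
idx = idx // idx * (v - 36)
val = idx * idx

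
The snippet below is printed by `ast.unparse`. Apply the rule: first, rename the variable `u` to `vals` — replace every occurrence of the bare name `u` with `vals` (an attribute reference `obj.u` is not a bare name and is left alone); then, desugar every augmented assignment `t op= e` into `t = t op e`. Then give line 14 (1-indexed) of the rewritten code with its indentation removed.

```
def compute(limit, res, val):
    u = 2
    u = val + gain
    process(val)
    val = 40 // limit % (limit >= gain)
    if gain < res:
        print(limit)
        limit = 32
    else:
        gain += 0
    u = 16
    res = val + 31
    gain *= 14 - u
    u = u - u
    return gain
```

Transformed code:
def compute(limit, res, val):
    vals = 2
    vals = val + gain
    process(val)
    val = 40 // limit % (limit >= gain)
    if gain < res:
        print(limit)
        limit = 32
    else:
        gain = gain + 0
    vals = 16
    res = val + 31
    gain = gain * (14 - vals)
    vals = vals - vals
    return gain

vals = vals - vals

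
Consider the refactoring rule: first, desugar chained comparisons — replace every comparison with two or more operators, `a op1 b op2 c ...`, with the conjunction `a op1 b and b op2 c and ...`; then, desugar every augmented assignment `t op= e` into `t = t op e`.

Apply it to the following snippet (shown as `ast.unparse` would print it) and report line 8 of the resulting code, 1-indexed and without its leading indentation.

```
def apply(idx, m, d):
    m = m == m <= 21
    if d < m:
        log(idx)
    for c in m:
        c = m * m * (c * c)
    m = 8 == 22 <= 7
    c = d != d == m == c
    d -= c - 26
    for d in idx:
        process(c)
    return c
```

c = d != d and d == m and (m == c)

Transformed code:
def apply(idx, m, d):
    m = m == m and m <= 21
    if d < m:
        log(idx)
    for c in m:
        c = m * m * (c * c)
    m = 8 == 22 and 22 <= 7
    c = d != d and d == m and (m == c)
    d = d - (c - 26)
    for d in idx:
        process(c)
    return c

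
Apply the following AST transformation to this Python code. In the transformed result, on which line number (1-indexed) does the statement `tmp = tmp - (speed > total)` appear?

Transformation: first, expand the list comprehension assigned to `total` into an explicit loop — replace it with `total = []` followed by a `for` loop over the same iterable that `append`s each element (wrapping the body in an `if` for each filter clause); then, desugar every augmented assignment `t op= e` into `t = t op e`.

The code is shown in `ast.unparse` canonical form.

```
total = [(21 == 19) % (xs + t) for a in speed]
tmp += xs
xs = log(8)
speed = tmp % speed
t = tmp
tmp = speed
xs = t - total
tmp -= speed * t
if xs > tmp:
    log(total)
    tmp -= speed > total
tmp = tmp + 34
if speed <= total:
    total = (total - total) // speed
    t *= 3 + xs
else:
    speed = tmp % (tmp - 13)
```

Transformed code:
total = []
for a in speed:
    total.append((21 == 19) % (xs + t))
tmp = tmp + xs
xs = log(8)
speed = tmp % speed
t = tmp
tmp = speed
xs = t - total
tmp = tmp - speed * t
if xs > tmp:
    log(total)
    tmp = tmp - (speed > total)
tmp = tmp + 34
if speed <= total:
    total = (total - total) // speed
    t = t * (3 + xs)
else:
    speed = tmp % (tmp - 13)

13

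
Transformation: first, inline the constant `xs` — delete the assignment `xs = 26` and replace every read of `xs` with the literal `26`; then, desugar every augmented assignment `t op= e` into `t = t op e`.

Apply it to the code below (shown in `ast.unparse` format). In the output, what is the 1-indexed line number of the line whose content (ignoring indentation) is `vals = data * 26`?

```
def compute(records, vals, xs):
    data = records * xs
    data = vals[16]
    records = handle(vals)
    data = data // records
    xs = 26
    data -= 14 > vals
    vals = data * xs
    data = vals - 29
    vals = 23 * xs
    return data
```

Transformed code:
def compute(records, vals, xs):
    data = records * 26
    data = vals[16]
    records = handle(vals)
    data = data // records
    data = data - (14 > vals)
    vals = data * 26
    data = vals - 29
    vals = 23 * 26
    return data

7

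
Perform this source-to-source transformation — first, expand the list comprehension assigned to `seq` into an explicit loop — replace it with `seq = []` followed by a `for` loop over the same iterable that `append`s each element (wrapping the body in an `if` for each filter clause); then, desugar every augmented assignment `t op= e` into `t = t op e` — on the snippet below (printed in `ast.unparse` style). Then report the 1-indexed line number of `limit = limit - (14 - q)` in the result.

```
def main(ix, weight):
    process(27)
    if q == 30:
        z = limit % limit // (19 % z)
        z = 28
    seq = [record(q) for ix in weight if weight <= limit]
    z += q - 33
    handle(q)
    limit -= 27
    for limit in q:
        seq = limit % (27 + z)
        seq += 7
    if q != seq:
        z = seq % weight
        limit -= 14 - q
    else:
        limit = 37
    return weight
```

18

Transformed code:
def main(ix, weight):
    process(27)
    if q == 30:
        z = limit % limit // (19 % z)
        z = 28
    seq = []
    for ix in weight:
        if weight <= limit:
            seq.append(record(q))
    z = z + (q - 33)
    handle(q)
    limit = limit - 27
    for limit in q:
        seq = limit % (27 + z)
        seq = seq + 7
    if q != seq:
        z = seq % weight
        limit = limit - (14 - q)
    else:
        limit = 37
    return weight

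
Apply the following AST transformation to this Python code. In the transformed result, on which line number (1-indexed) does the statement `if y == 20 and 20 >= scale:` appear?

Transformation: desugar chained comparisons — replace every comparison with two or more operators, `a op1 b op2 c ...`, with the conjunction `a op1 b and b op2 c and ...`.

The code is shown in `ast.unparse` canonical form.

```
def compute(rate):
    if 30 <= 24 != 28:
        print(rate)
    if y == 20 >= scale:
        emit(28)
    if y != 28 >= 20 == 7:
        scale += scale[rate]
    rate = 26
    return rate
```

4

Transformed code:
def compute(rate):
    if 30 <= 24 and 24 != 28:
        print(rate)
    if y == 20 and 20 >= scale:
        emit(28)
    if y != 28 and 28 >= 20 and (20 == 7):
        scale += scale[rate]
    rate = 26
    return rate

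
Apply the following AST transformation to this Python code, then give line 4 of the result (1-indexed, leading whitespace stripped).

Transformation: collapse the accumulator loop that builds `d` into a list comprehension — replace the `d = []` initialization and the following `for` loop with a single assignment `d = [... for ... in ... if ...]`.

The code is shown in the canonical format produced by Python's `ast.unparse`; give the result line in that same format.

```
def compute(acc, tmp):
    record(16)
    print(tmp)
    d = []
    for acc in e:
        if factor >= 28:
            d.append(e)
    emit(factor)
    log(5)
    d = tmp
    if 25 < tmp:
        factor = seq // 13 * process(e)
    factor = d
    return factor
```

d = [e for acc in e if factor >= 28]

Transformed code:
def compute(acc, tmp):
    record(16)
    print(tmp)
    d = [e for acc in e if factor >= 28]
    emit(factor)
    log(5)
    d = tmp
    if 25 < tmp:
        factor = seq // 13 * process(e)
    factor = d
    return factor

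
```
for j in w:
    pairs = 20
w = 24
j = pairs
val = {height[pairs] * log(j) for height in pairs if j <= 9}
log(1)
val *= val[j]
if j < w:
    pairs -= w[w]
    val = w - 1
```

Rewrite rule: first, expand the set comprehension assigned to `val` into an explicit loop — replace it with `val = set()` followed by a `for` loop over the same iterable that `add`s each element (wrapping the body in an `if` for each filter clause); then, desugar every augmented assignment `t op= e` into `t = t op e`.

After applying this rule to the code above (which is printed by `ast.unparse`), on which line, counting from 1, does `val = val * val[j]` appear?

10

Transformed code:
for j in w:
    pairs = 20
w = 24
j = pairs
val = set()
for height in pairs:
    if j <= 9:
        val.add(height[pairs] * log(j))
log(1)
val = val * val[j]
if j < w:
    pairs = pairs - w[w]
    val = w - 1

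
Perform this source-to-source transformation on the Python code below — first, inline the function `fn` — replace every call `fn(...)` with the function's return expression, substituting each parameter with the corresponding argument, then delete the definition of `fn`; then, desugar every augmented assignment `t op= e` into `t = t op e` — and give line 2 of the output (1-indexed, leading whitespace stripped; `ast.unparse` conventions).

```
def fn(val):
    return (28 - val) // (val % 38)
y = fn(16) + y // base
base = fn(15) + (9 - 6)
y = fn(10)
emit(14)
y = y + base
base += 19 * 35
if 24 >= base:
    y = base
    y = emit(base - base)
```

base = (28 - 15) // (15 % 38) + (9 - 6)

Transformed code:
y = (28 - 16) // (16 % 38) + y // base
base = (28 - 15) // (15 % 38) + (9 - 6)
y = (28 - 10) // (10 % 38)
emit(14)
y = y + base
base = base + 19 * 35
if 24 >= base:
    y = base
    y = emit(base - base)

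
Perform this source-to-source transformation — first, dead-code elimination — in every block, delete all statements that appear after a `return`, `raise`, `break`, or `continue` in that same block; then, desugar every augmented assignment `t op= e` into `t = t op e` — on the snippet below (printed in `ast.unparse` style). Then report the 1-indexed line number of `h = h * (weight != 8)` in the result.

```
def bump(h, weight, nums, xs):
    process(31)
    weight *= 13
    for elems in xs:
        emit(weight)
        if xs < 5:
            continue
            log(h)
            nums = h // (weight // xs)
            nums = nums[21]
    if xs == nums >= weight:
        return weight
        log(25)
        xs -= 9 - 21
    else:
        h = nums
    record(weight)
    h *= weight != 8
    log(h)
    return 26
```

13

Transformed code:
def bump(h, weight, nums, xs):
    process(31)
    weight = weight * 13
    for elems in xs:
        emit(weight)
        if xs < 5:
            continue
    if xs == nums >= weight:
        return weight
    else:
        h = nums
    record(weight)
    h = h * (weight != 8)
    log(h)
    return 26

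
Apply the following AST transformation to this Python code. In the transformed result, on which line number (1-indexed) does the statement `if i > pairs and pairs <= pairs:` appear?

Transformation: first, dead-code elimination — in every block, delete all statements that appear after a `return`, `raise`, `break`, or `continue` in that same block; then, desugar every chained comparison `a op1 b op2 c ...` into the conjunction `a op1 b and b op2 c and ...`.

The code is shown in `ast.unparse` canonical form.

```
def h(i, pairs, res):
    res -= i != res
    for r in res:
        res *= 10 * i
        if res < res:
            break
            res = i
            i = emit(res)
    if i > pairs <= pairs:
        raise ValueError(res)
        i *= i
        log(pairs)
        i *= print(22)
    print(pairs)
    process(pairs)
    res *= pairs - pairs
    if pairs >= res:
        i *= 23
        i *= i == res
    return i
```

Transformed code:
def h(i, pairs, res):
    res -= i != res
    for r in res:
        res *= 10 * i
        if res < res:
            break
    if i > pairs and pairs <= pairs:
        raise ValueError(res)
    print(pairs)
    process(pairs)
    res *= pairs - pairs
    if pairs >= res:
        i *= 23
        i *= i == res
    return i

7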